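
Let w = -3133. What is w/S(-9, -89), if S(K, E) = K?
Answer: 3133/9 ≈ 348.11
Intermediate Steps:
w/S(-9, -89) = -3133/(-9) = -3133*(-1/9) = 3133/9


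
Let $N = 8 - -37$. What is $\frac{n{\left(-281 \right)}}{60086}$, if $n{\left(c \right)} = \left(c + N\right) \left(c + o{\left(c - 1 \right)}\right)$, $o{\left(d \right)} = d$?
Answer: $\frac{66434}{30043} \approx 2.2113$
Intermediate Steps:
$N = 45$ ($N = 8 + 37 = 45$)
$n{\left(c \right)} = \left(-1 + 2 c\right) \left(45 + c\right)$ ($n{\left(c \right)} = \left(c + 45\right) \left(c + \left(c - 1\right)\right) = \left(45 + c\right) \left(c + \left(c - 1\right)\right) = \left(45 + c\right) \left(c + \left(-1 + c\right)\right) = \left(45 + c\right) \left(-1 + 2 c\right) = \left(-1 + 2 c\right) \left(45 + c\right)$)
$\frac{n{\left(-281 \right)}}{60086} = \frac{-45 + 2 \left(-281\right)^{2} + 89 \left(-281\right)}{60086} = \left(-45 + 2 \cdot 78961 - 25009\right) \frac{1}{60086} = \left(-45 + 157922 - 25009\right) \frac{1}{60086} = 132868 \cdot \frac{1}{60086} = \frac{66434}{30043}$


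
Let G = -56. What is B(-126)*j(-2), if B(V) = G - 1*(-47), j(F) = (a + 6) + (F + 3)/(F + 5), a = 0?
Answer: -57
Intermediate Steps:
j(F) = 6 + (3 + F)/(5 + F) (j(F) = (0 + 6) + (F + 3)/(F + 5) = 6 + (3 + F)/(5 + F))
B(V) = -9 (B(V) = -56 - 1*(-47) = -56 + 47 = -9)
B(-126)*j(-2) = -9*(33 + 7*(-2))/(5 - 2) = -9*(33 - 14)/3 = -3*19 = -9*19/3 = -57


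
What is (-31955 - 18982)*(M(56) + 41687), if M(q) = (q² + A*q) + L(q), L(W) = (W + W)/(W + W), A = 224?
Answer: -2922153816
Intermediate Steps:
L(W) = 1 (L(W) = (2*W)/((2*W)) = (2*W)*(1/(2*W)) = 1)
M(q) = 1 + q² + 224*q (M(q) = (q² + 224*q) + 1 = 1 + q² + 224*q)
(-31955 - 18982)*(M(56) + 41687) = (-31955 - 18982)*((1 + 56² + 224*56) + 41687) = -50937*((1 + 3136 + 12544) + 41687) = -50937*(15681 + 41687) = -50937*57368 = -2922153816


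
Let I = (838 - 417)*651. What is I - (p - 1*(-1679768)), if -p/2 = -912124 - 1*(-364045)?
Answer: -2501855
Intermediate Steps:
p = 1096158 (p = -2*(-912124 - 1*(-364045)) = -2*(-912124 + 364045) = -2*(-548079) = 1096158)
I = 274071 (I = 421*651 = 274071)
I - (p - 1*(-1679768)) = 274071 - (1096158 - 1*(-1679768)) = 274071 - (1096158 + 1679768) = 274071 - 1*2775926 = 274071 - 2775926 = -2501855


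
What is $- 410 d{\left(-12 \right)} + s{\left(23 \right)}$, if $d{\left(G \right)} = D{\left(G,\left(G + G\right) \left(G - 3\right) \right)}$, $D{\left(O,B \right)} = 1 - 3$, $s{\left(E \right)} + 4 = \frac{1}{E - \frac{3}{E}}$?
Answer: $\frac{429239}{526} \approx 816.04$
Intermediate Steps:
$s{\left(E \right)} = -4 + \frac{1}{E - \frac{3}{E}}$
$D{\left(O,B \right)} = -2$ ($D{\left(O,B \right)} = 1 - 3 = -2$)
$d{\left(G \right)} = -2$
$- 410 d{\left(-12 \right)} + s{\left(23 \right)} = \left(-410\right) \left(-2\right) + \frac{12 + 23 - 4 \cdot 23^{2}}{-3 + 23^{2}} = 820 + \frac{12 + 23 - 2116}{-3 + 529} = 820 + \frac{12 + 23 - 2116}{526} = 820 + \frac{1}{526} \left(-2081\right) = 820 - \frac{2081}{526} = \frac{429239}{526}$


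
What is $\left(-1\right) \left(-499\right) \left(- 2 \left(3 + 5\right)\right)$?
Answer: $-7984$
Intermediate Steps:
$\left(-1\right) \left(-499\right) \left(- 2 \left(3 + 5\right)\right) = 499 \left(\left(-2\right) 8\right) = 499 \left(-16\right) = -7984$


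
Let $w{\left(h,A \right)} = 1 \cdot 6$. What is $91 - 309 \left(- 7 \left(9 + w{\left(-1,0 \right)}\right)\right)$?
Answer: $32536$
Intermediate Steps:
$w{\left(h,A \right)} = 6$
$91 - 309 \left(- 7 \left(9 + w{\left(-1,0 \right)}\right)\right) = 91 - 309 \left(- 7 \left(9 + 6\right)\right) = 91 - 309 \left(\left(-7\right) 15\right) = 91 - -32445 = 91 + 32445 = 32536$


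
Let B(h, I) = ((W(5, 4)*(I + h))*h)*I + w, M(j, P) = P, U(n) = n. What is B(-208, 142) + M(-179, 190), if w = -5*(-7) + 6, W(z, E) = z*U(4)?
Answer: 38987751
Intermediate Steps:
W(z, E) = 4*z (W(z, E) = z*4 = 4*z)
w = 41 (w = 35 + 6 = 41)
B(h, I) = 41 + I*h*(20*I + 20*h) (B(h, I) = (((4*5)*(I + h))*h)*I + 41 = ((20*(I + h))*h)*I + 41 = ((20*I + 20*h)*h)*I + 41 = (h*(20*I + 20*h))*I + 41 = I*h*(20*I + 20*h) + 41 = 41 + I*h*(20*I + 20*h))
B(-208, 142) + M(-179, 190) = (41 + 20*142*(-208)² + 20*(-208)*142²) + 190 = (41 + 20*142*43264 + 20*(-208)*20164) + 190 = (41 + 122869760 - 83882240) + 190 = 38987561 + 190 = 38987751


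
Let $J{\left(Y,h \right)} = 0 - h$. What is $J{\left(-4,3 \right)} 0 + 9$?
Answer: $9$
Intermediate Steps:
$J{\left(Y,h \right)} = - h$
$J{\left(-4,3 \right)} 0 + 9 = \left(-1\right) 3 \cdot 0 + 9 = \left(-3\right) 0 + 9 = 0 + 9 = 9$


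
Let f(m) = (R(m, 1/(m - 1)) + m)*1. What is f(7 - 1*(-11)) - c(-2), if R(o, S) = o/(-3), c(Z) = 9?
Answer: 3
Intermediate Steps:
R(o, S) = -o/3 (R(o, S) = o*(-1/3) = -o/3)
f(m) = 2*m/3 (f(m) = (-m/3 + m)*1 = (2*m/3)*1 = 2*m/3)
f(7 - 1*(-11)) - c(-2) = 2*(7 - 1*(-11))/3 - 1*9 = 2*(7 + 11)/3 - 9 = (2/3)*18 - 9 = 12 - 9 = 3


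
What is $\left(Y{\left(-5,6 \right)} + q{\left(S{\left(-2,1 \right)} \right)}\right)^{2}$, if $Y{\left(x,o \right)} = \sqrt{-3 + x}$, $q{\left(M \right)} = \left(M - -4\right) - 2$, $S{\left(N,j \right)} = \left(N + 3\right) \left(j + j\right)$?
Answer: $8 + 16 i \sqrt{2} \approx 8.0 + 22.627 i$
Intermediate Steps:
$S{\left(N,j \right)} = 2 j \left(3 + N\right)$ ($S{\left(N,j \right)} = \left(3 + N\right) 2 j = 2 j \left(3 + N\right)$)
$q{\left(M \right)} = 2 + M$ ($q{\left(M \right)} = \left(M + 4\right) - 2 = \left(4 + M\right) - 2 = 2 + M$)
$\left(Y{\left(-5,6 \right)} + q{\left(S{\left(-2,1 \right)} \right)}\right)^{2} = \left(\sqrt{-3 - 5} + \left(2 + 2 \cdot 1 \left(3 - 2\right)\right)\right)^{2} = \left(\sqrt{-8} + \left(2 + 2 \cdot 1 \cdot 1\right)\right)^{2} = \left(2 i \sqrt{2} + \left(2 + 2\right)\right)^{2} = \left(2 i \sqrt{2} + 4\right)^{2} = \left(4 + 2 i \sqrt{2}\right)^{2}$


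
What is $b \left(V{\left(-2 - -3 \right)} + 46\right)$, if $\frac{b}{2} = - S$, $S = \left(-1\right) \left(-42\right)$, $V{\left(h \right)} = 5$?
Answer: $-4284$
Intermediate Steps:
$S = 42$
$b = -84$ ($b = 2 \left(\left(-1\right) 42\right) = 2 \left(-42\right) = -84$)
$b \left(V{\left(-2 - -3 \right)} + 46\right) = - 84 \left(5 + 46\right) = \left(-84\right) 51 = -4284$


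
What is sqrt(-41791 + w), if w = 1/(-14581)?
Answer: 2*I*sqrt(2221249753583)/14581 ≈ 204.43*I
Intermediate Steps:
w = -1/14581 ≈ -6.8582e-5
sqrt(-41791 + w) = sqrt(-41791 - 1/14581) = sqrt(-609354572/14581) = 2*I*sqrt(2221249753583)/14581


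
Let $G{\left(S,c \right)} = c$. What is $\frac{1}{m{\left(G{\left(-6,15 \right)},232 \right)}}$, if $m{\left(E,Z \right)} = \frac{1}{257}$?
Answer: $257$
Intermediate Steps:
$m{\left(E,Z \right)} = \frac{1}{257}$
$\frac{1}{m{\left(G{\left(-6,15 \right)},232 \right)}} = \frac{1}{\frac{1}{257}} = 257$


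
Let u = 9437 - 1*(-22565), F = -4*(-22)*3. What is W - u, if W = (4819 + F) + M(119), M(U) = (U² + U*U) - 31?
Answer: 1372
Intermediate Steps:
F = 264 (F = 88*3 = 264)
M(U) = -31 + 2*U² (M(U) = (U² + U²) - 31 = 2*U² - 31 = -31 + 2*U²)
W = 33374 (W = (4819 + 264) + (-31 + 2*119²) = 5083 + (-31 + 2*14161) = 5083 + (-31 + 28322) = 5083 + 28291 = 33374)
u = 32002 (u = 9437 + 22565 = 32002)
W - u = 33374 - 1*32002 = 33374 - 32002 = 1372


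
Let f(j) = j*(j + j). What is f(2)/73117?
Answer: 8/73117 ≈ 0.00010941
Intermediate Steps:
f(j) = 2*j**2 (f(j) = j*(2*j) = 2*j**2)
f(2)/73117 = (2*2**2)/73117 = (2*4)*(1/73117) = 8*(1/73117) = 8/73117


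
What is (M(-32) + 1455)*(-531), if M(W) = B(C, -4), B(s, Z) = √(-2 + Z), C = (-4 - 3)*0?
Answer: -772605 - 531*I*√6 ≈ -7.7261e+5 - 1300.7*I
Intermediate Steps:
C = 0 (C = -7*0 = 0)
M(W) = I*√6 (M(W) = √(-2 - 4) = √(-6) = I*√6)
(M(-32) + 1455)*(-531) = (I*√6 + 1455)*(-531) = (1455 + I*√6)*(-531) = -772605 - 531*I*√6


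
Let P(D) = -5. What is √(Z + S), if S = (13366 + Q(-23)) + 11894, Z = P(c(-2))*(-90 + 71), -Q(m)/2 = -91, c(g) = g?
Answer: √25537 ≈ 159.80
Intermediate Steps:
Q(m) = 182 (Q(m) = -2*(-91) = 182)
Z = 95 (Z = -5*(-90 + 71) = -5*(-19) = 95)
S = 25442 (S = (13366 + 182) + 11894 = 13548 + 11894 = 25442)
√(Z + S) = √(95 + 25442) = √25537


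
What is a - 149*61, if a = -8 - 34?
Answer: -9131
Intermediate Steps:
a = -42
a - 149*61 = -42 - 149*61 = -42 - 9089 = -9131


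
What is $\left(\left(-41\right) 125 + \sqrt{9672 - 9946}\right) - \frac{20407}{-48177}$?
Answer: $- \frac{246886718}{48177} + i \sqrt{274} \approx -5124.6 + 16.553 i$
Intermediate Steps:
$\left(\left(-41\right) 125 + \sqrt{9672 - 9946}\right) - \frac{20407}{-48177} = \left(-5125 + \sqrt{-274}\right) - - \frac{20407}{48177} = \left(-5125 + i \sqrt{274}\right) + \frac{20407}{48177} = - \frac{246886718}{48177} + i \sqrt{274}$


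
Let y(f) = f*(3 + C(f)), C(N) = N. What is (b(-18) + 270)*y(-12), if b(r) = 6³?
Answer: 52488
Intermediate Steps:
b(r) = 216
y(f) = f*(3 + f)
(b(-18) + 270)*y(-12) = (216 + 270)*(-12*(3 - 12)) = 486*(-12*(-9)) = 486*108 = 52488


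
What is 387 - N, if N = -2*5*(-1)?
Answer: 377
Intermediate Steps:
N = 10 (N = -10*(-1) = 10)
387 - N = 387 - 1*10 = 387 - 10 = 377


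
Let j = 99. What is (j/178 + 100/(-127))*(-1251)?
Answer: 6538977/22606 ≈ 289.26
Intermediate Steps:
(j/178 + 100/(-127))*(-1251) = (99/178 + 100/(-127))*(-1251) = (99*(1/178) + 100*(-1/127))*(-1251) = (99/178 - 100/127)*(-1251) = -5227/22606*(-1251) = 6538977/22606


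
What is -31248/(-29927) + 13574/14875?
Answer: 871043098/445164125 ≈ 1.9567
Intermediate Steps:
-31248/(-29927) + 13574/14875 = -31248*(-1/29927) + 13574*(1/14875) = 31248/29927 + 13574/14875 = 871043098/445164125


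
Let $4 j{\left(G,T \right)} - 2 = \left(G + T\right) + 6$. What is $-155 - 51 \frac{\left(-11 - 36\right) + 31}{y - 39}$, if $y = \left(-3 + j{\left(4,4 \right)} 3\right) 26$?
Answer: $- \frac{9803}{65} \approx -150.82$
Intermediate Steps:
$j{\left(G,T \right)} = 2 + \frac{G}{4} + \frac{T}{4}$ ($j{\left(G,T \right)} = \frac{1}{2} + \frac{\left(G + T\right) + 6}{4} = \frac{1}{2} + \frac{6 + G + T}{4} = \frac{1}{2} + \left(\frac{3}{2} + \frac{G}{4} + \frac{T}{4}\right) = 2 + \frac{G}{4} + \frac{T}{4}$)
$y = 234$ ($y = \left(-3 + \left(2 + \frac{1}{4} \cdot 4 + \frac{1}{4} \cdot 4\right) 3\right) 26 = \left(-3 + \left(2 + 1 + 1\right) 3\right) 26 = \left(-3 + 4 \cdot 3\right) 26 = \left(-3 + 12\right) 26 = 9 \cdot 26 = 234$)
$-155 - 51 \frac{\left(-11 - 36\right) + 31}{y - 39} = -155 - 51 \frac{\left(-11 - 36\right) + 31}{234 - 39} = -155 - 51 \frac{-47 + 31}{195} = -155 - 51 \left(\left(-16\right) \frac{1}{195}\right) = -155 - - \frac{272}{65} = -155 + \frac{272}{65} = - \frac{9803}{65}$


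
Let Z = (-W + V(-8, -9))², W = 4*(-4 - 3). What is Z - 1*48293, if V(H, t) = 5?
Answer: -47204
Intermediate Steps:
W = -28 (W = 4*(-7) = -28)
Z = 1089 (Z = (-1*(-28) + 5)² = (28 + 5)² = 33² = 1089)
Z - 1*48293 = 1089 - 1*48293 = 1089 - 48293 = -47204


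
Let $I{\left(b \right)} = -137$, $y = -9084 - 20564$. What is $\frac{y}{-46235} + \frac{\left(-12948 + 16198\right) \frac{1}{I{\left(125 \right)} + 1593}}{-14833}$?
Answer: $\frac{3517324647}{5486430040} \approx 0.6411$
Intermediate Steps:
$y = -29648$ ($y = -9084 - 20564 = -29648$)
$\frac{y}{-46235} + \frac{\left(-12948 + 16198\right) \frac{1}{I{\left(125 \right)} + 1593}}{-14833} = - \frac{29648}{-46235} + \frac{\left(-12948 + 16198\right) \frac{1}{-137 + 1593}}{-14833} = \left(-29648\right) \left(- \frac{1}{46235}\right) + \frac{3250}{1456} \left(- \frac{1}{14833}\right) = \frac{29648}{46235} + 3250 \cdot \frac{1}{1456} \left(- \frac{1}{14833}\right) = \frac{29648}{46235} + \frac{125}{56} \left(- \frac{1}{14833}\right) = \frac{29648}{46235} - \frac{125}{830648} = \frac{3517324647}{5486430040}$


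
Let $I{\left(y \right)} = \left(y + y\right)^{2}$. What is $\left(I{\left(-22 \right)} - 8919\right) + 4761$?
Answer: $-2222$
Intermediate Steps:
$I{\left(y \right)} = 4 y^{2}$ ($I{\left(y \right)} = \left(2 y\right)^{2} = 4 y^{2}$)
$\left(I{\left(-22 \right)} - 8919\right) + 4761 = \left(4 \left(-22\right)^{2} - 8919\right) + 4761 = \left(4 \cdot 484 - 8919\right) + 4761 = \left(1936 - 8919\right) + 4761 = -6983 + 4761 = -2222$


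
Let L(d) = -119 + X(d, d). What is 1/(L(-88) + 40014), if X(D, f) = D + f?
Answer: 1/39719 ≈ 2.5177e-5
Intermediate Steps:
L(d) = -119 + 2*d (L(d) = -119 + (d + d) = -119 + 2*d)
1/(L(-88) + 40014) = 1/((-119 + 2*(-88)) + 40014) = 1/((-119 - 176) + 40014) = 1/(-295 + 40014) = 1/39719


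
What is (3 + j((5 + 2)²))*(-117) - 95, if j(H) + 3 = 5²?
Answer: -3020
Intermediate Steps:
j(H) = 22 (j(H) = -3 + 5² = -3 + 25 = 22)
(3 + j((5 + 2)²))*(-117) - 95 = (3 + 22)*(-117) - 95 = 25*(-117) - 95 = -2925 - 95 = -3020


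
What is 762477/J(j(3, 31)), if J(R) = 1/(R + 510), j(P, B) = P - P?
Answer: 388863270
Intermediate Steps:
j(P, B) = 0
J(R) = 1/(510 + R)
762477/J(j(3, 31)) = 762477/(1/(510 + 0)) = 762477/(1/510) = 762477*510 = 388863270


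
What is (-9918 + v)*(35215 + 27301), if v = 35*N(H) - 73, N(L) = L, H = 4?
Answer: -615845116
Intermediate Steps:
v = 67 (v = 35*4 - 73 = 140 - 73 = 67)
(-9918 + v)*(35215 + 27301) = (-9918 + 67)*(35215 + 27301) = -9851*62516 = -615845116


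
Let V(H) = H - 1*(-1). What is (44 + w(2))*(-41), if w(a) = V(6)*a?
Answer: -2378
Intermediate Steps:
V(H) = 1 + H (V(H) = H + 1 = 1 + H)
w(a) = 7*a (w(a) = (1 + 6)*a = 7*a)
(44 + w(2))*(-41) = (44 + 7*2)*(-41) = (44 + 14)*(-41) = 58*(-41) = -2378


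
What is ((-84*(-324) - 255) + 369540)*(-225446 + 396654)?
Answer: 67884143208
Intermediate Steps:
((-84*(-324) - 255) + 369540)*(-225446 + 396654) = ((27216 - 255) + 369540)*171208 = (26961 + 369540)*171208 = 396501*171208 = 67884143208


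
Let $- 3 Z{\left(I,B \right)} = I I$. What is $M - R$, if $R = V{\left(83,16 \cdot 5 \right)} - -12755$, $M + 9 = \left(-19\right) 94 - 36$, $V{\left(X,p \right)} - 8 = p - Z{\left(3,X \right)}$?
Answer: $-14677$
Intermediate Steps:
$Z{\left(I,B \right)} = - \frac{I^{2}}{3}$ ($Z{\left(I,B \right)} = - \frac{I I}{3} = - \frac{I^{2}}{3}$)
$V{\left(X,p \right)} = 11 + p$ ($V{\left(X,p \right)} = 8 + \left(p - - \frac{3^{2}}{3}\right) = 8 + \left(p - \left(- \frac{1}{3}\right) 9\right) = 8 + \left(p - -3\right) = 8 + \left(p + 3\right) = 8 + \left(3 + p\right) = 11 + p$)
$M = -1831$ ($M = -9 - 1822 = -1831$)
$R = 12846$ ($R = \left(11 + 16 \cdot 5\right) - -12755 = \left(11 + 80\right) + 12755 = 91 + 12755 = 12846$)
$M - R = -1831 - 12846 = -14677$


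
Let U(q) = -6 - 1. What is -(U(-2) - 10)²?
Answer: -289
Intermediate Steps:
U(q) = -7
-(U(-2) - 10)² = -(-7 - 10)² = -1*(-17)² = -1*289 = -289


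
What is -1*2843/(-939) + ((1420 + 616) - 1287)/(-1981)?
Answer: 704096/265737 ≈ 2.6496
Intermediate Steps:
-1*2843/(-939) + ((1420 + 616) - 1287)/(-1981) = -2843*(-1/939) + (2036 - 1287)*(-1/1981) = 2843/939 + 749*(-1/1981) = 2843/939 - 107/283 = 704096/265737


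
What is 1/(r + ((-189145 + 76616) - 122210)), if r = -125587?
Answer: -1/360326 ≈ -2.7753e-6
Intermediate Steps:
1/(r + ((-189145 + 76616) - 122210)) = 1/(-125587 + ((-189145 + 76616) - 122210)) = 1/(-125587 + (-112529 - 122210)) = 1/(-125587 - 234739) = 1/(-360326) = -1/360326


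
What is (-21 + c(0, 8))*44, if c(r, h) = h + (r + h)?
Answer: -220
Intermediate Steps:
c(r, h) = r + 2*h (c(r, h) = h + (h + r) = r + 2*h)
(-21 + c(0, 8))*44 = (-21 + (0 + 2*8))*44 = (-21 + (0 + 16))*44 = (-21 + 16)*44 = -5*44 = -220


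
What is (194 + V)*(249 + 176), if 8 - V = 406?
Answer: -86700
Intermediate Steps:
V = -398 (V = 8 - 1*406 = 8 - 406 = -398)
(194 + V)*(249 + 176) = (194 - 398)*(249 + 176) = -204*425 = -86700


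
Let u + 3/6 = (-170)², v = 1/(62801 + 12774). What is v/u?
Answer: 2/4368159425 ≈ 4.5786e-10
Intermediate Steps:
v = 1/75575 ≈ 1.3232e-5
u = 57799/2 (u = -½ + (-170)² = -½ + 28900 = 57799/2 ≈ 28900.)
v/u = 1/(75575*(57799/2)) = (1/75575)*(2/57799) = 2/4368159425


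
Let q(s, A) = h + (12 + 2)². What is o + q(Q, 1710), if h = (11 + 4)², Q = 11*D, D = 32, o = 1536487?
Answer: 1536908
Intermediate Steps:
Q = 352 (Q = 11*32 = 352)
h = 225 (h = 15² = 225)
q(s, A) = 421 (q(s, A) = 225 + (12 + 2)² = 225 + 14² = 225 + 196 = 421)
o + q(Q, 1710) = 1536487 + 421 = 1536908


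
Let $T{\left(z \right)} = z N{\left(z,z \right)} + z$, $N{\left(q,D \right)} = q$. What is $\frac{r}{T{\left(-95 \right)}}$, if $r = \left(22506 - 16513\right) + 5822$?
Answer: $\frac{2363}{1786} \approx 1.3231$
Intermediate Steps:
$r = 11815$ ($r = 5993 + 5822 = 11815$)
$T{\left(z \right)} = z + z^{2}$ ($T{\left(z \right)} = z z + z = z^{2} + z = z + z^{2}$)
$\frac{r}{T{\left(-95 \right)}} = \frac{11815}{\left(-95\right) \left(1 - 95\right)} = \frac{11815}{\left(-95\right) \left(-94\right)} = \frac{11815}{8930} = 11815 \cdot \frac{1}{8930} = \frac{2363}{1786}$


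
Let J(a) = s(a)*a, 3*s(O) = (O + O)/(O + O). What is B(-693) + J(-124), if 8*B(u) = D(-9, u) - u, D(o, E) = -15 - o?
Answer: 1069/24 ≈ 44.542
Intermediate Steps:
s(O) = 1/3 (s(O) = ((O + O)/(O + O))/3 = ((2*O)/((2*O)))/3 = ((2*O)*(1/(2*O)))/3 = (1/3)*1 = 1/3)
B(u) = -3/4 - u/8 (B(u) = ((-15 - 1*(-9)) - u)/8 = ((-15 + 9) - u)/8 = (-6 - u)/8 = -3/4 - u/8)
J(a) = a/3
B(-693) + J(-124) = (-3/4 - 1/8*(-693)) + (1/3)*(-124) = (-3/4 + 693/8) - 124/3 = 687/8 - 124/3 = 1069/24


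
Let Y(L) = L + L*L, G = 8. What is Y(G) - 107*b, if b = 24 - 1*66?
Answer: 4566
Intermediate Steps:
Y(L) = L + L²
b = -42 (b = 24 - 66 = -42)
Y(G) - 107*b = 8*(1 + 8) - 107*(-42) = 8*9 + 4494 = 72 + 4494 = 4566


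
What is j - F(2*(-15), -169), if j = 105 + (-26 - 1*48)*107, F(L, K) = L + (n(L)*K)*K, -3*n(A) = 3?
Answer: 20778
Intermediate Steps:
n(A) = -1 (n(A) = -1/3*3 = -1)
F(L, K) = L - K**2 (F(L, K) = L + (-K)*K = L - K**2)
j = -7813 (j = 105 + (-26 - 48)*107 = 105 - 74*107 = 105 - 7918 = -7813)
j - F(2*(-15), -169) = -7813 - (2*(-15) - 1*(-169)**2) = -7813 - (-30 - 1*28561) = -7813 - (-30 - 28561) = -7813 - 1*(-28591) = -7813 + 28591 = 20778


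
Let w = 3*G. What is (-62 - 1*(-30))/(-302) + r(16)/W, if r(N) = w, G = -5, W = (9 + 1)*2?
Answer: -389/604 ≈ -0.64404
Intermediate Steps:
W = 20 (W = 10*2 = 20)
w = -15 (w = 3*(-5) = -15)
r(N) = -15
(-62 - 1*(-30))/(-302) + r(16)/W = (-62 - 1*(-30))/(-302) - 15/20 = (-62 + 30)*(-1/302) - 15*1/20 = -32*(-1/302) - ¾ = 16/151 - ¾ = -389/604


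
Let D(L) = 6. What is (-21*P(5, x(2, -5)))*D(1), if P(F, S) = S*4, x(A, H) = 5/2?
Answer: -1260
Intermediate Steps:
x(A, H) = 5/2 (x(A, H) = 5*(½) = 5/2)
P(F, S) = 4*S
(-21*P(5, x(2, -5)))*D(1) = -84*5/2*6 = -21*10*6 = -210*6 = -1260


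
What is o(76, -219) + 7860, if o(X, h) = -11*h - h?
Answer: 10488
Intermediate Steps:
o(X, h) = -12*h
o(76, -219) + 7860 = -12*(-219) + 7860 = 2628 + 7860 = 10488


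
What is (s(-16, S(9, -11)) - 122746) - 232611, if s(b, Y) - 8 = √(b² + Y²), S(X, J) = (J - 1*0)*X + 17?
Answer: -355349 + 2*√1745 ≈ -3.5527e+5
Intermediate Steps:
S(X, J) = 17 + J*X (S(X, J) = (J + 0)*X + 17 = J*X + 17 = 17 + J*X)
s(b, Y) = 8 + √(Y² + b²) (s(b, Y) = 8 + √(b² + Y²) = 8 + √(Y² + b²))
(s(-16, S(9, -11)) - 122746) - 232611 = ((8 + √((17 - 11*9)² + (-16)²)) - 122746) - 232611 = ((8 + √((17 - 99)² + 256)) - 122746) - 232611 = ((8 + √((-82)² + 256)) - 122746) - 232611 = ((8 + √(6724 + 256)) - 122746) - 232611 = ((8 + √6980) - 122746) - 232611 = ((8 + 2*√1745) - 122746) - 232611 = (-122738 + 2*√1745) - 232611 = -355349 + 2*√1745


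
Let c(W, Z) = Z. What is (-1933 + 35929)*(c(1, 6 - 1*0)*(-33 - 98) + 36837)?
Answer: 1225589796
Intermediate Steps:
(-1933 + 35929)*(c(1, 6 - 1*0)*(-33 - 98) + 36837) = (-1933 + 35929)*((6 - 1*0)*(-33 - 98) + 36837) = 33996*((6 + 0)*(-131) + 36837) = 33996*(6*(-131) + 36837) = 33996*(-786 + 36837) = 33996*36051 = 1225589796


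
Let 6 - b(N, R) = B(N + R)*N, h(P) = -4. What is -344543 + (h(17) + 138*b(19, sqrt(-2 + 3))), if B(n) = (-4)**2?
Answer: -385671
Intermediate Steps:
B(n) = 16
b(N, R) = 6 - 16*N
-344543 + (h(17) + 138*b(19, sqrt(-2 + 3))) = -344543 + (-4 + 138*(6 - 16*19)) = -344543 + (-4 + 138*(6 - 304)) = -344543 + (-4 + 138*(-298)) = -344543 + (-4 - 41124) = -344543 - 41128 = -385671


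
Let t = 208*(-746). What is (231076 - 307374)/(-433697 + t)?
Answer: 76298/588865 ≈ 0.12957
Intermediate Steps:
t = -155168
(231076 - 307374)/(-433697 + t) = (231076 - 307374)/(-433697 - 155168) = -76298/(-588865) = -76298*(-1/588865) = 76298/588865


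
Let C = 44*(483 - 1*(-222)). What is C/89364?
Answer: 235/677 ≈ 0.34712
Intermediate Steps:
C = 31020 (C = 44*(483 + 222) = 44*705 = 31020)
C/89364 = 31020/89364 = 31020*(1/89364) = 235/677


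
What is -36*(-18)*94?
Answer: 60912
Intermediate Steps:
-36*(-18)*94 = 648*94 = 60912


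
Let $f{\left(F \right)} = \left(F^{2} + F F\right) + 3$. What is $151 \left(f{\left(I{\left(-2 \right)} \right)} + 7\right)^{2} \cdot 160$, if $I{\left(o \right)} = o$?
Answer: $7827840$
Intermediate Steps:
$f{\left(F \right)} = 3 + 2 F^{2}$ ($f{\left(F \right)} = \left(F^{2} + F^{2}\right) + 3 = 2 F^{2} + 3 = 3 + 2 F^{2}$)
$151 \left(f{\left(I{\left(-2 \right)} \right)} + 7\right)^{2} \cdot 160 = 151 \left(\left(3 + 2 \left(-2\right)^{2}\right) + 7\right)^{2} \cdot 160 = 151 \left(\left(3 + 2 \cdot 4\right) + 7\right)^{2} \cdot 160 = 151 \left(\left(3 + 8\right) + 7\right)^{2} \cdot 160 = 151 \left(11 + 7\right)^{2} \cdot 160 = 151 \cdot 18^{2} \cdot 160 = 151 \cdot 324 \cdot 160 = 48924 \cdot 160 = 7827840$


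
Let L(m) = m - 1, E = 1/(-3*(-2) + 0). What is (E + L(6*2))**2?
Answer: 4489/36 ≈ 124.69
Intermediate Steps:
E = 1/6 (E = 1/(6 + 0) = 1/6 ≈ 0.16667)
L(m) = -1 + m
(E + L(6*2))**2 = (1/6 + (-1 + 6*2))**2 = (1/6 + (-1 + 12))**2 = (1/6 + 11)**2 = (67/6)**2 = 4489/36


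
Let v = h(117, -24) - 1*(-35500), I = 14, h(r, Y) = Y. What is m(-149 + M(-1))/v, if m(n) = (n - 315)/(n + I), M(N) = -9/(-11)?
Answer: 5095/52362576 ≈ 9.7302e-5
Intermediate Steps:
M(N) = 9/11 (M(N) = -9*(-1/11) = 9/11)
v = 35476 (v = -24 - 1*(-35500) = -24 + 35500 = 35476)
m(n) = (-315 + n)/(14 + n) (m(n) = (n - 315)/(n + 14) = (-315 + n)/(14 + n))
m(-149 + M(-1))/v = ((-315 + (-149 + 9/11))/(14 + (-149 + 9/11)))/35476 = ((-315 - 1630/11)/(14 - 1630/11))*(1/35476) = (-5095/11/(-1476/11))*(1/35476) = -11/1476*(-5095/11)*(1/35476) = (5095/1476)*(1/35476) = 5095/52362576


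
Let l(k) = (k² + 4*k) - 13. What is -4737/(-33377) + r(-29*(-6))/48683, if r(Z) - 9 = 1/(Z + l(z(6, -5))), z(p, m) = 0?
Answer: 37176827381/261607691051 ≈ 0.14211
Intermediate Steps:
l(k) = -13 + k² + 4*k
r(Z) = 9 + 1/(-13 + Z) (r(Z) = 9 + 1/(Z + (-13 + 0² + 4*0)) = 9 + 1/(Z + (-13 + 0 + 0)) = 9 + 1/(Z - 13) = 9 + 1/(-13 + Z))
-4737/(-33377) + r(-29*(-6))/48683 = -4737/(-33377) + ((-116 + 9*(-29*(-6)))/(-13 - 29*(-6)))/48683 = -4737*(-1/33377) + ((-116 + 9*174)/(-13 + 174))*(1/48683) = 4737/33377 + ((-116 + 1566)/161)*(1/48683) = 4737/33377 + ((1/161)*1450)*(1/48683) = 4737/33377 + (1450/161)*(1/48683) = 4737/33377 + 1450/7837963 = 37176827381/261607691051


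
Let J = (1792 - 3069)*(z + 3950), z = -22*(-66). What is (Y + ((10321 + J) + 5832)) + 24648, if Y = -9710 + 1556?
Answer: -6865707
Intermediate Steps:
z = 1452
J = -6898354 (J = (1792 - 3069)*(1452 + 3950) = -1277*5402 = -6898354)
Y = -8154
(Y + ((10321 + J) + 5832)) + 24648 = (-8154 + ((10321 - 6898354) + 5832)) + 24648 = (-8154 + (-6888033 + 5832)) + 24648 = (-8154 - 6882201) + 24648 = -6890355 + 24648 = -6865707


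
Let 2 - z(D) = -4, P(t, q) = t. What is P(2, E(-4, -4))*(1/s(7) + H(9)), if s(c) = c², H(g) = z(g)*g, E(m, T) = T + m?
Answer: 5294/49 ≈ 108.04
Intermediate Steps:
z(D) = 6 (z(D) = 2 - 1*(-4) = 2 + 4 = 6)
H(g) = 6*g
P(2, E(-4, -4))*(1/s(7) + H(9)) = 2*(1/(7²) + 6*9) = 2*(1/49 + 54) = 2*(2647/49) = 5294/49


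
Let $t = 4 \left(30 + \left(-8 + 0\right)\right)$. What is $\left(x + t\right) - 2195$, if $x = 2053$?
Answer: $-54$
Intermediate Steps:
$t = 88$ ($t = 4 \left(30 - 8\right) = 4 \cdot 22 = 88$)
$\left(x + t\right) - 2195 = \left(2053 + 88\right) - 2195 = 2141 - 2195 = -54$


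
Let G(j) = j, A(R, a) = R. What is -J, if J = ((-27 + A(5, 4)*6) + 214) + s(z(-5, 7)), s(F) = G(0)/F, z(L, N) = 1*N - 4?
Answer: -217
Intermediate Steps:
z(L, N) = -4 + N (z(L, N) = N - 4 = -4 + N)
s(F) = 0 (s(F) = 0/F = 0)
J = 217 (J = ((-27 + 5*6) + 214) + 0 = ((-27 + 30) + 214) + 0 = (3 + 214) + 0 = 217 + 0 = 217)
-J = -1*217 = -217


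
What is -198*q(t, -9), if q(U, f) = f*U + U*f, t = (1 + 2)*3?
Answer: 32076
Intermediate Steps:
t = 9 (t = 3*3 = 9)
q(U, f) = 2*U*f (q(U, f) = U*f + U*f = 2*U*f)
-198*q(t, -9) = -396*9*(-9) = -198*(-162) = 32076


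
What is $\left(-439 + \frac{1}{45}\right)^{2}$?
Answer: $\frac{390220516}{2025} \approx 1.927 \cdot 10^{5}$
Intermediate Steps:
$\left(-439 + \frac{1}{45}\right)^{2} = \left(- \frac{19754}{45}\right)^{2} = \frac{390220516}{2025}$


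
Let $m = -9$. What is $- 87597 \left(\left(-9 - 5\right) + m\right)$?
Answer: $2014731$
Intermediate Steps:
$- 87597 \left(\left(-9 - 5\right) + m\right) = - 87597 \left(\left(-9 - 5\right) - 9\right) = - 87597 \left(-14 - 9\right) = \left(-87597\right) \left(-23\right) = 2014731$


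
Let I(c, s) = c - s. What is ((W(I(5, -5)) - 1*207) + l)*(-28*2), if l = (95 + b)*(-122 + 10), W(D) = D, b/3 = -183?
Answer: -2836456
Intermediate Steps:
b = -549 (b = 3*(-183) = -549)
l = 50848 (l = (95 - 549)*(-122 + 10) = -454*(-112) = 50848)
((W(I(5, -5)) - 1*207) + l)*(-28*2) = (((5 - 1*(-5)) - 1*207) + 50848)*(-28*2) = (((5 + 5) - 207) + 50848)*(-56) = ((10 - 207) + 50848)*(-56) = (-197 + 50848)*(-56) = 50651*(-56) = -2836456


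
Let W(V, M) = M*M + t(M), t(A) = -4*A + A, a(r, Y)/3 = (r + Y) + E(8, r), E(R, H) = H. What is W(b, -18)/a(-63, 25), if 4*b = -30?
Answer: -126/101 ≈ -1.2475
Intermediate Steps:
a(r, Y) = 3*Y + 6*r (a(r, Y) = 3*((r + Y) + r) = 3*((Y + r) + r) = 3*(Y + 2*r) = 3*Y + 6*r)
b = -15/2 (b = (¼)*(-30) = -15/2 ≈ -7.5000)
t(A) = -3*A
W(V, M) = M² - 3*M (W(V, M) = M*M - 3*M = M² - 3*M)
W(b, -18)/a(-63, 25) = (-18*(-3 - 18))/(3*25 + 6*(-63)) = (-18*(-21))/(75 - 378) = 378/(-303) = 378*(-1/303) = -126/101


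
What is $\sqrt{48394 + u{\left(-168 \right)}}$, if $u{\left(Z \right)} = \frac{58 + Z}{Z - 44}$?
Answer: $\frac{\sqrt{543760814}}{106} \approx 219.99$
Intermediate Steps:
$u{\left(Z \right)} = \frac{58 + Z}{-44 + Z}$
$\sqrt{48394 + u{\left(-168 \right)}} = \sqrt{48394 + \frac{58 - 168}{-44 - 168}} = \sqrt{48394 + \frac{1}{-212} \left(-110\right)} = \sqrt{48394 - - \frac{55}{106}} = \sqrt{48394 + \frac{55}{106}} = \sqrt{\frac{5129819}{106}} = \frac{\sqrt{543760814}}{106}$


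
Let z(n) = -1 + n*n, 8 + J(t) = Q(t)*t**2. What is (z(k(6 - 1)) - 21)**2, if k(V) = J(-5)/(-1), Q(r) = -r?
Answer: 186786889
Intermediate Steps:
J(t) = -8 - t**3 (J(t) = -8 + (-t)*t**2 = -8 - t**3)
k(V) = -117 (k(V) = (-8 - 1*(-5)**3)/(-1) = (-8 - 1*(-125))*(-1) = (-8 + 125)*(-1) = 117*(-1) = -117)
z(n) = -1 + n**2
(z(k(6 - 1)) - 21)**2 = ((-1 + (-117)**2) - 21)**2 = ((-1 + 13689) - 21)**2 = (13688 - 21)**2 = 13667**2 = 186786889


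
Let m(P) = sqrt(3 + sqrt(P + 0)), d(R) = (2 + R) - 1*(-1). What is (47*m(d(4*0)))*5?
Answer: 235*sqrt(3 + sqrt(3)) ≈ 511.20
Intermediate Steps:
d(R) = 3 + R (d(R) = (2 + R) + 1 = 3 + R)
m(P) = sqrt(3 + sqrt(P))
(47*m(d(4*0)))*5 = (47*sqrt(3 + sqrt(3 + 4*0)))*5 = (47*sqrt(3 + sqrt(3 + 0)))*5 = (47*sqrt(3 + sqrt(3)))*5 = 235*sqrt(3 + sqrt(3))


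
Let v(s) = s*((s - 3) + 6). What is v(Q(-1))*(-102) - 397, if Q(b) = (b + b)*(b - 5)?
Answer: -18757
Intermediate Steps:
Q(b) = 2*b*(-5 + b) (Q(b) = (2*b)*(-5 + b) = 2*b*(-5 + b))
v(s) = s*(3 + s) (v(s) = s*((-3 + s) + 6) = s*(3 + s))
v(Q(-1))*(-102) - 397 = ((2*(-1)*(-5 - 1))*(3 + 2*(-1)*(-5 - 1)))*(-102) - 397 = ((2*(-1)*(-6))*(3 + 2*(-1)*(-6)))*(-102) - 397 = (12*(3 + 12))*(-102) - 397 = (12*15)*(-102) - 397 = 180*(-102) - 397 = -18360 - 397 = -18757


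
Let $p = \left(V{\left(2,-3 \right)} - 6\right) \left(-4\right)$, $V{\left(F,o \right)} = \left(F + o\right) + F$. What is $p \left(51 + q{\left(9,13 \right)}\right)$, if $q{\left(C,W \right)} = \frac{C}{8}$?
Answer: $\frac{2085}{2} \approx 1042.5$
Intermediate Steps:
$V{\left(F,o \right)} = o + 2 F$
$q{\left(C,W \right)} = \frac{C}{8}$ ($q{\left(C,W \right)} = C \frac{1}{8} = \frac{C}{8}$)
$p = 20$ ($p = \left(\left(-3 + 2 \cdot 2\right) - 6\right) \left(-4\right) = \left(\left(-3 + 4\right) - 6\right) \left(-4\right) = \left(1 - 6\right) \left(-4\right) = \left(-5\right) \left(-4\right) = 20$)
$p \left(51 + q{\left(9,13 \right)}\right) = 20 \left(51 + \frac{1}{8} \cdot 9\right) = 20 \left(51 + \frac{9}{8}\right) = 20 \cdot \frac{417}{8} = \frac{2085}{2}$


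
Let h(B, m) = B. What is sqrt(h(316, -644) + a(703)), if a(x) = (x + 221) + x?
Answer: sqrt(1943) ≈ 44.079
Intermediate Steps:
a(x) = 221 + 2*x (a(x) = (221 + x) + x = 221 + 2*x)
sqrt(h(316, -644) + a(703)) = sqrt(316 + (221 + 2*703)) = sqrt(316 + (221 + 1406)) = sqrt(316 + 1627) = sqrt(1943)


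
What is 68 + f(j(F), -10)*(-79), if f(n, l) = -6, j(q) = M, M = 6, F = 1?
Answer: 542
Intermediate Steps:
j(q) = 6
68 + f(j(F), -10)*(-79) = 68 - 6*(-79) = 68 + 474 = 542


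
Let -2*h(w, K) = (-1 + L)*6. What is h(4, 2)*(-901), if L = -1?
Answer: -5406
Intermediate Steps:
h(w, K) = 6 (h(w, K) = -(-1 - 1)*6/2 = -(-1)*6 = -½*(-12) = 6)
h(4, 2)*(-901) = 6*(-901) = -5406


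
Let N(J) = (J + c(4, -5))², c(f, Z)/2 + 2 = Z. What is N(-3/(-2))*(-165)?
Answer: -103125/4 ≈ -25781.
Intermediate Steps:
c(f, Z) = -4 + 2*Z
N(J) = (-14 + J)² (N(J) = (J + (-4 + 2*(-5)))² = (J + (-4 - 10))² = (J - 14)² = (-14 + J)²)
N(-3/(-2))*(-165) = (-14 - 3/(-2))²*(-165) = (-14 - 3*(-½))²*(-165) = (-14 + 3/2)²*(-165) = (-25/2)²*(-165) = (625/4)*(-165) = -103125/4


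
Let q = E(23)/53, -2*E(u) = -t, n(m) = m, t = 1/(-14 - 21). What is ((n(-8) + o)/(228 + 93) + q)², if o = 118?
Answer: 166283712841/1418266628100 ≈ 0.11724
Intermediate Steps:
t = -1/35 (t = 1/(-35) = -1/35 ≈ -0.028571)
E(u) = -1/70 (E(u) = -(-1)*(-1)/(2*35) = -½*1/35 = -1/70)
q = -1/3710 (q = -1/70/53 = -1/70*1/53 = -1/3710 ≈ -0.00026954)
((n(-8) + o)/(228 + 93) + q)² = ((-8 + 118)/(228 + 93) - 1/3710)² = (110/321 - 1/3710)² = (407779/1190910)² = 166283712841/1418266628100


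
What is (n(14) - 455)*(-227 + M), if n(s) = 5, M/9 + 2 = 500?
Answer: -1914750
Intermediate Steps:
M = 4482 (M = -18 + 9*500 = -18 + 4500 = 4482)
(n(14) - 455)*(-227 + M) = (5 - 455)*(-227 + 4482) = -450*4255 = -1914750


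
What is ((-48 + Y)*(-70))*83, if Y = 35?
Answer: 75530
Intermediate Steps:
((-48 + Y)*(-70))*83 = ((-48 + 35)*(-70))*83 = -13*(-70)*83 = 910*83 = 75530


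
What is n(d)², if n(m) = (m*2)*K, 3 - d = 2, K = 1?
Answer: 4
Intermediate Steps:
d = 1 (d = 3 - 1*2 = 3 - 2 = 1)
n(m) = 2*m (n(m) = (m*2)*1 = (2*m)*1 = 2*m)
n(d)² = (2*1)² = 2² = 4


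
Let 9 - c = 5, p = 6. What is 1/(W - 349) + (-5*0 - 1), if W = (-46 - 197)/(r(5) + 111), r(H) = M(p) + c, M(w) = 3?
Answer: -41543/41425 ≈ -1.0028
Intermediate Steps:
c = 4 (c = 9 - 1*5 = 9 - 5 = 4)
r(H) = 7 (r(H) = 3 + 4 = 7)
W = -243/118 (W = (-46 - 197)/(7 + 111) = -243/118 ≈ -2.0593)
1/(W - 349) + (-5*0 - 1) = 1/(-243/118 - 349) + (-5*0 - 1) = 1/(-41425/118) + (0 - 1) = -118/41425 - 1 = -41543/41425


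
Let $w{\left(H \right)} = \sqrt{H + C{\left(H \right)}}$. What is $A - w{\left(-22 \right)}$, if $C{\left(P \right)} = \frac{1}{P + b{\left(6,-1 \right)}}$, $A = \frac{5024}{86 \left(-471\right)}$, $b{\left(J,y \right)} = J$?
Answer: $- \frac{16}{129} - \frac{i \sqrt{353}}{4} \approx -0.12403 - 4.6971 i$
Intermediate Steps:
$A = - \frac{16}{129}$ ($A = \frac{5024}{-40506} = 5024 \left(- \frac{1}{40506}\right) = - \frac{16}{129} \approx -0.12403$)
$C{\left(P \right)} = \frac{1}{6 + P}$ ($C{\left(P \right)} = \frac{1}{P + 6} = \frac{1}{6 + P}$)
$w{\left(H \right)} = \sqrt{H + \frac{1}{6 + H}}$
$A - w{\left(-22 \right)} = - \frac{16}{129} - \sqrt{\frac{1 - 22 \left(6 - 22\right)}{6 - 22}} = - \frac{16}{129} - \sqrt{\frac{1 - -352}{-16}} = - \frac{16}{129} - \sqrt{- \frac{1 + 352}{16}} = - \frac{16}{129} - \sqrt{\left(- \frac{1}{16}\right) 353} = - \frac{16}{129} - \sqrt{- \frac{353}{16}} = - \frac{16}{129} - \frac{i \sqrt{353}}{4}$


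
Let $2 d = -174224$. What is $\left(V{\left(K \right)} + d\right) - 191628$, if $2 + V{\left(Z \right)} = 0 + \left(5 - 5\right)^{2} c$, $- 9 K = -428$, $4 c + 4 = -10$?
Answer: $-278742$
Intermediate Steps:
$c = - \frac{7}{2}$ ($c = -1 + \frac{1}{4} \left(-10\right) = -1 - \frac{5}{2} = - \frac{7}{2} \approx -3.5$)
$K = \frac{428}{9}$ ($K = \left(- \frac{1}{9}\right) \left(-428\right) = \frac{428}{9} \approx 47.556$)
$d = -87112$ ($d = \frac{1}{2} \left(-174224\right) = -87112$)
$V{\left(Z \right)} = -2$ ($V{\left(Z \right)} = -2 + \left(0 + \left(5 - 5\right)^{2} \left(- \frac{7}{2}\right)\right) = -2 + \left(0 + 0^{2} \left(- \frac{7}{2}\right)\right) = -2 + \left(0 + 0 \left(- \frac{7}{2}\right)\right) = -2 + \left(0 + 0\right) = -2 + 0 = -2$)
$\left(V{\left(K \right)} + d\right) - 191628 = \left(-2 - 87112\right) - 191628 = -87114 - 191628 = -278742$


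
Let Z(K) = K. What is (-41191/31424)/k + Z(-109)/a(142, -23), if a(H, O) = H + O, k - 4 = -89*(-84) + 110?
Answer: -26002291169/28382471040 ≈ -0.91614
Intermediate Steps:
k = 7590 (k = 4 + (-89*(-84) + 110) = 4 + (7476 + 110) = 4 + 7586 = 7590)
(-41191/31424)/k + Z(-109)/a(142, -23) = -41191/31424/7590 - 109/(142 - 23) = -41191*1/31424*(1/7590) - 109/119 = -41191/31424*1/7590 - 109*1/119 = -41191/238508160 - 109/119 = -26002291169/28382471040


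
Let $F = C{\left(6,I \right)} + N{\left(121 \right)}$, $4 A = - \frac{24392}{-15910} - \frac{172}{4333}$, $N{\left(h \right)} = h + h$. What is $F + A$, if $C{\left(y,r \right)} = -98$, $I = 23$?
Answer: $\frac{4976407412}{34469015} \approx 144.37$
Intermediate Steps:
$N{\left(h \right)} = 2 h$
$A = \frac{12869252}{34469015}$ ($A = \frac{- \frac{24392}{-15910} - \frac{172}{4333}}{4} = \frac{\left(-24392\right) \left(- \frac{1}{15910}\right) - \frac{172}{4333}}{4} = \frac{\frac{12196}{7955} - \frac{172}{4333}}{4} = \frac{1}{4} \cdot \frac{51477008}{34469015} = \frac{12869252}{34469015} \approx 0.37336$)
$F = 144$ ($F = -98 + 2 \cdot 121 = -98 + 242 = 144$)
$F + A = 144 + \frac{12869252}{34469015} = \frac{4976407412}{34469015}$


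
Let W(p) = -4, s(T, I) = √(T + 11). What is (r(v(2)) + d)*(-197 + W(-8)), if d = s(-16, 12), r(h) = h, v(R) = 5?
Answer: -1005 - 201*I*√5 ≈ -1005.0 - 449.45*I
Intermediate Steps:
s(T, I) = √(11 + T)
d = I*√5 (d = √(11 - 16) = √(-5) = I*√5 ≈ 2.2361*I)
(r(v(2)) + d)*(-197 + W(-8)) = (5 + I*√5)*(-197 - 4) = (5 + I*√5)*(-201) = -1005 - 201*I*√5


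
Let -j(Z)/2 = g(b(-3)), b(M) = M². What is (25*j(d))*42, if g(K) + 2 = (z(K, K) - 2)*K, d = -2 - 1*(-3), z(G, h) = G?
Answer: -128100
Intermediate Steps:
d = 1 (d = -2 + 3 = 1)
g(K) = -2 + K*(-2 + K) (g(K) = -2 + (K - 2)*K = -2 + (-2 + K)*K = -2 + K*(-2 + K))
j(Z) = -122 (j(Z) = -2*(-2 + ((-3)²)² - 2*(-3)²) = -2*(-2 + 9² - 2*9) = -2*(-2 + 81 - 18) = -2*61 = -122)
(25*j(d))*42 = (25*(-122))*42 = -3050*42 = -128100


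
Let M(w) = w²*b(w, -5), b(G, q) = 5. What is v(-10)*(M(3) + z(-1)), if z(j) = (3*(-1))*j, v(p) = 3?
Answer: 144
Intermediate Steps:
z(j) = -3*j
M(w) = 5*w² (M(w) = w²*5 = 5*w²)
v(-10)*(M(3) + z(-1)) = 3*(5*3² - 3*(-1)) = 3*(5*9 + 3) = 3*(45 + 3) = 3*48 = 144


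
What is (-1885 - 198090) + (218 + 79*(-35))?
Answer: -202522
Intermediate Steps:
(-1885 - 198090) + (218 + 79*(-35)) = -199975 + (218 - 2765) = -199975 - 2547 = -202522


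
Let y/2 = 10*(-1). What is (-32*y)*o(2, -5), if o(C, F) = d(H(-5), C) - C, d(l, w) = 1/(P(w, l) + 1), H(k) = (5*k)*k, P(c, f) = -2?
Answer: -1920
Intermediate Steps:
H(k) = 5*k²
d(l, w) = -1 (d(l, w) = 1/(-2 + 1) = 1/(-1) = -1)
y = -20 (y = 2*(10*(-1)) = 2*(-10) = -20)
o(C, F) = -1 - C
(-32*y)*o(2, -5) = (-32*(-20))*(-1 - 1*2) = 640*(-1 - 2) = 640*(-3) = -1920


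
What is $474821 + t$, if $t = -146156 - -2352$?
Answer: $331017$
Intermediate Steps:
$t = -143804$ ($t = -146156 + 2352 = -143804$)
$474821 + t = 474821 - 143804 = 331017$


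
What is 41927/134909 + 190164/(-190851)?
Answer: -5884341733/8582505853 ≈ -0.68562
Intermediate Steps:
41927/134909 + 190164/(-190851) = 41927*(1/134909) + 190164*(-1/190851) = 41927/134909 - 63388/63617 = -5884341733/8582505853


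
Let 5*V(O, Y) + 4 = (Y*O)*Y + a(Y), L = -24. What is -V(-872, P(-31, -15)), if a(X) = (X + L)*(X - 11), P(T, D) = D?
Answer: 39038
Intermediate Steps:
a(X) = (-24 + X)*(-11 + X) (a(X) = (X - 24)*(X - 11) = (-24 + X)*(-11 + X))
V(O, Y) = 52 - 7*Y + Y²/5 + O*Y²/5 (V(O, Y) = -⅘ + ((Y*O)*Y + (264 + Y² - 35*Y))/5 = -⅘ + ((O*Y)*Y + (264 + Y² - 35*Y))/5 = -⅘ + (O*Y² + (264 + Y² - 35*Y))/5 = -⅘ + (264 + Y² - 35*Y + O*Y²)/5 = -⅘ + (264/5 - 7*Y + Y²/5 + O*Y²/5) = 52 - 7*Y + Y²/5 + O*Y²/5)
-V(-872, P(-31, -15)) = -(52 - 7*(-15) + (⅕)*(-15)² + (⅕)*(-872)*(-15)²) = -(52 + 105 + (⅕)*225 + (⅕)*(-872)*225) = -(52 + 105 + 45 - 39240) = -1*(-39038) = 39038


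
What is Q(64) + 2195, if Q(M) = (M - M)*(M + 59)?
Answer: 2195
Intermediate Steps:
Q(M) = 0 (Q(M) = 0*(59 + M) = 0)
Q(64) + 2195 = 0 + 2195 = 2195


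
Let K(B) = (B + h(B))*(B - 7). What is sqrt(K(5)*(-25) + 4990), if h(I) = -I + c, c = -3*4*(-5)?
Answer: sqrt(7990) ≈ 89.387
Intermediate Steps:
c = 60 (c = -12*(-5) = 60)
h(I) = 60 - I (h(I) = -I + 60 = 60 - I)
K(B) = -420 + 60*B (K(B) = (B + (60 - B))*(B - 7) = 60*(-7 + B) = -420 + 60*B)
sqrt(K(5)*(-25) + 4990) = sqrt((-420 + 60*5)*(-25) + 4990) = sqrt((-420 + 300)*(-25) + 4990) = sqrt(-120*(-25) + 4990) = sqrt(3000 + 4990) = sqrt(7990)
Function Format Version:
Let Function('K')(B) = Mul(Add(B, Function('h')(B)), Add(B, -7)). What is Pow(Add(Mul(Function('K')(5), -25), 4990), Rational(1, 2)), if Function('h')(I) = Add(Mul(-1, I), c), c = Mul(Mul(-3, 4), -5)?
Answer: Pow(7990, Rational(1, 2)) ≈ 89.387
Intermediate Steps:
c = 60 (c = Mul(-12, -5) = 60)
Function('h')(I) = Add(60, Mul(-1, I)) (Function('h')(I) = Add(Mul(-1, I), 60) = Add(60, Mul(-1, I)))
Function('K')(B) = Add(-420, Mul(60, B)) (Function('K')(B) = Mul(Add(B, Add(60, Mul(-1, B))), Add(B, -7)) = Mul(60, Add(-7, B)) = Add(-420, Mul(60, B)))
Pow(Add(Mul(Function('K')(5), -25), 4990), Rational(1, 2)) = Pow(Add(Mul(Add(-420, Mul(60, 5)), -25), 4990), Rational(1, 2)) = Pow(Add(Mul(Add(-420, 300), -25), 4990), Rational(1, 2)) = Pow(Add(Mul(-120, -25), 4990), Rational(1, 2)) = Pow(Add(3000, 4990), Rational(1, 2)) = Pow(7990, Rational(1, 2))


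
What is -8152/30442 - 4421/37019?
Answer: -218181485/563466199 ≈ -0.38721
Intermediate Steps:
-8152/30442 - 4421/37019 = -8152*1/30442 - 4421*1/37019 = -4076/15221 - 4421/37019 = -218181485/563466199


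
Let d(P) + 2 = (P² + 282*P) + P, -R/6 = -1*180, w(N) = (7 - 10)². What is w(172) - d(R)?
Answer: -1472029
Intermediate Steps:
w(N) = 9 (w(N) = (-3)² = 9)
R = 1080 (R = -(-6)*180 = -6*(-180) = 1080)
d(P) = -2 + P² + 283*P (d(P) = -2 + ((P² + 282*P) + P) = -2 + (P² + 283*P) = -2 + P² + 283*P)
w(172) - d(R) = 9 - (-2 + 1080² + 283*1080) = 9 - (-2 + 1166400 + 305640) = 9 - 1*1472038 = 9 - 1472038 = -1472029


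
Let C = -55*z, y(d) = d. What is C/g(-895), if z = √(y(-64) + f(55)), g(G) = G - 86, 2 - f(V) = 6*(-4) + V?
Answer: 55*I*√93/981 ≈ 0.54067*I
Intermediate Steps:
f(V) = 26 - V (f(V) = 2 - (6*(-4) + V) = 2 - (-24 + V) = 2 + (24 - V) = 26 - V)
g(G) = -86 + G
z = I*√93 (z = √(-64 + (26 - 1*55)) = √(-64 + (26 - 55)) = √(-64 - 29) = √(-93) = I*√93 ≈ 9.6436*I)
C = -55*I*√93 ≈ -530.4*I
C/g(-895) = (-55*I*√93)/(-86 - 895) = -55*I*√93/(-981) = -55*I*√93*(-1/981) = 55*I*√93/981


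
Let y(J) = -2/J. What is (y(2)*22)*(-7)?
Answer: 154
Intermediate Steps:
(y(2)*22)*(-7) = (-2/2*22)*(-7) = (-2*½*22)*(-7) = -1*22*(-7) = -22*(-7) = 154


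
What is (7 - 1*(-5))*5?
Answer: 60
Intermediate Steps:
(7 - 1*(-5))*5 = (7 + 5)*5 = 12*5 = 60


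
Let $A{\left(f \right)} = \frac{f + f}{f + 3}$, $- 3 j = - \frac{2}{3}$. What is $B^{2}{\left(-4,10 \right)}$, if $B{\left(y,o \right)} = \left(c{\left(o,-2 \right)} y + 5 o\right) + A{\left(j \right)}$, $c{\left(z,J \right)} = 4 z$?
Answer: $\frac{10150596}{841} \approx 12070.0$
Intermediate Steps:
$j = \frac{2}{9}$ ($j = - \frac{\left(-2\right) \frac{1}{3}}{3} = \left(- \frac{1}{3}\right) \left(- \frac{2}{3}\right) = \frac{2}{9} \approx 0.22222$)
$A{\left(f \right)} = \frac{2 f}{3 + f}$
$B{\left(y,o \right)} = \frac{4}{29} + 5 o + 4 o y$ ($B{\left(y,o \right)} = \left(4 o y + 5 o\right) + 2 \cdot \frac{2}{9} \frac{1}{3 + \frac{2}{9}} = \left(4 o y + 5 o\right) + 2 \cdot \frac{2}{9} \frac{1}{\frac{29}{9}} = \left(5 o + 4 o y\right) + 2 \cdot \frac{2}{9} \cdot \frac{9}{29} = \left(5 o + 4 o y\right) + \frac{4}{29} = \frac{4}{29} + 5 o + 4 o y$)
$B^{2}{\left(-4,10 \right)} = \left(\frac{4}{29} + 5 \cdot 10 + 4 \cdot 10 \left(-4\right)\right)^{2} = \left(\frac{4}{29} + 50 - 160\right)^{2} = \left(- \frac{3186}{29}\right)^{2} = \frac{10150596}{841}$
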